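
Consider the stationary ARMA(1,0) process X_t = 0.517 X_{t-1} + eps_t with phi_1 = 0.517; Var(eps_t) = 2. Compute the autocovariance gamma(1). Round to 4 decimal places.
\gamma(1) = 1.4112

Multiply the model equation by X_{t-k} and take expectations. With theta_0 = psi_0 = 1 and psi_j the MA(infinity) weights, this gives
  gamma(k) - sum_i phi_i gamma(k-i) = c_k,
  c_k = sigma^2 * sum_{j=k..q} theta_j psi_{j-k}   (c_k = 0 for k > q),
using gamma(-m) = gamma(m).
Pure AR (q = 0): c_0 = sigma^2 = 2, c_k = 0 for k >= 1.
Equations for k = 0 and k = 1 (AR order 1):
  gamma(0) = phi_1 gamma(1) + c_0
  gamma(1) = phi_1 gamma(0) + c_1
Substituting the second into the first: gamma(0) (1 - phi_1^2) = c_0 + phi_1 c_1, so
  gamma(0) = c_0 / (1 - phi_1^2) = 2 / (1 - (0.517)^2) = 2 / 0.732711 = 2.729589.
  gamma(1) = phi_1 gamma(0) = (0.517)(2.729589) = 1.411198.
Therefore gamma(1) = 1.4112 (to 4 decimal places).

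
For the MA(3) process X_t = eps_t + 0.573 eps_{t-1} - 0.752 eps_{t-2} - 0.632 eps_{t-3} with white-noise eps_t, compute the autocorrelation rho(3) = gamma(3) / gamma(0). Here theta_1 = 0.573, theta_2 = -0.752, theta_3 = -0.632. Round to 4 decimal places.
\rho(3) = -0.2756

For an MA(q) process with theta_0 = 1, the autocovariance is
  gamma(k) = sigma^2 * sum_{i=0..q-k} theta_i * theta_{i+k},
and rho(k) = gamma(k) / gamma(0). Sigma^2 cancels.
  numerator   = (1)*(-0.632) = -0.632.
  denominator = (1)^2 + (0.573)^2 + (-0.752)^2 + (-0.632)^2 = 2.293257.
  rho(3) = -0.632 / 2.293257 = -0.2756.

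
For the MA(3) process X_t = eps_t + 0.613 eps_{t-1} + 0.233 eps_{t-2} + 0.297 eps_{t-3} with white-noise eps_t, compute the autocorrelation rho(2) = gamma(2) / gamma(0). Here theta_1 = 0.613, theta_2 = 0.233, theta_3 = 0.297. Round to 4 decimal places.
\rho(2) = 0.2734

For an MA(q) process with theta_0 = 1, the autocovariance is
  gamma(k) = sigma^2 * sum_{i=0..q-k} theta_i * theta_{i+k},
and rho(k) = gamma(k) / gamma(0). Sigma^2 cancels.
  numerator   = (1)*(0.233) + (0.613)*(0.297) = 0.415061.
  denominator = (1)^2 + (0.613)^2 + (0.233)^2 + (0.297)^2 = 1.518267.
  rho(2) = 0.415061 / 1.518267 = 0.2734.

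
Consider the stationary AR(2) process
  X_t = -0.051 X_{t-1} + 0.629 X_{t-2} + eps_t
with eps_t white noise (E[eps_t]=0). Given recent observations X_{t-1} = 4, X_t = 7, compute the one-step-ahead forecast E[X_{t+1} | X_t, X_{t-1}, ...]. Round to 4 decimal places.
E[X_{t+1} \mid \mathcal F_t] = 2.1590

For an AR(p) model X_t = c + sum_i phi_i X_{t-i} + eps_t, the
one-step-ahead conditional mean is
  E[X_{t+1} | X_t, ...] = c + sum_i phi_i X_{t+1-i}.
Substitute known values:
  E[X_{t+1} | ...] = (-0.051) * (7) + (0.629) * (4)
                   = 2.1590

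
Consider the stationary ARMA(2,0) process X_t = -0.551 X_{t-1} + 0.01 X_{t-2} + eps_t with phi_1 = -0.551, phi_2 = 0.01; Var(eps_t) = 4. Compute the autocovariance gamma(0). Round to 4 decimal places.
\gamma(0) = 5.7957

Multiply the model equation by X_{t-k} and take expectations. With theta_0 = psi_0 = 1 and psi_j the MA(infinity) weights, this gives
  gamma(k) - sum_i phi_i gamma(k-i) = c_k,
  c_k = sigma^2 * sum_{j=k..q} theta_j psi_{j-k}   (c_k = 0 for k > q),
using gamma(-m) = gamma(m).
Pure AR (q = 0): c_0 = sigma^2 = 4, c_k = 0 for k >= 1.
Equations for k = 0, 1, 2 (AR order 2, c_2 = 0):
  (E0) gamma(0) = phi_1 gamma(1) + phi_2 gamma(2) + c_0
  (E1) gamma(1) = phi_1 gamma(0) + phi_2 gamma(1) + c_1
  (E2) gamma(2) = phi_1 gamma(1) + phi_2 gamma(0)
From (E1): gamma(1) = A gamma(0) + B with
  A = phi_1 / (1 - phi_2) = -0.551 / 0.99 = -0.556566,   B = c_1 / (1 - phi_2) = 0 / 0.99 = 0.
Insert (E2) into (E0): gamma(0) (1 - phi_2^2) = phi_1 (1 + phi_2) gamma(1) + c_0.
  phi_1 (1 + phi_2) = (-0.551)(1.01) = -0.55651,   1 - phi_2^2 = 0.9999.
Replace gamma(1) by A gamma(0) + B and collect gamma(0):
  gamma(0) [0.9999 - (-0.55651)(-0.556566)] = c_0 = 4
  gamma(0) * 0.690166 = 4
  gamma(0) = 4 / 0.690166 = 5.79571.
Therefore gamma(0) = 5.7957 (to 4 decimal places).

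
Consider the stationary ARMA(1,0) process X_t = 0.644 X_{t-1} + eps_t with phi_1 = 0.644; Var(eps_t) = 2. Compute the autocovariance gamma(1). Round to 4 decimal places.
\gamma(1) = 2.2007

Multiply the model equation by X_{t-k} and take expectations. With theta_0 = psi_0 = 1 and psi_j the MA(infinity) weights, this gives
  gamma(k) - sum_i phi_i gamma(k-i) = c_k,
  c_k = sigma^2 * sum_{j=k..q} theta_j psi_{j-k}   (c_k = 0 for k > q),
using gamma(-m) = gamma(m).
Pure AR (q = 0): c_0 = sigma^2 = 2, c_k = 0 for k >= 1.
Equations for k = 0 and k = 1 (AR order 1):
  gamma(0) = phi_1 gamma(1) + c_0
  gamma(1) = phi_1 gamma(0) + c_1
Substituting the second into the first: gamma(0) (1 - phi_1^2) = c_0 + phi_1 c_1, so
  gamma(0) = c_0 / (1 - phi_1^2) = 2 / (1 - (0.644)^2) = 2 / 0.585264 = 3.417261.
  gamma(1) = phi_1 gamma(0) = (0.644)(3.417261) = 2.200716.
Therefore gamma(1) = 2.2007 (to 4 decimal places).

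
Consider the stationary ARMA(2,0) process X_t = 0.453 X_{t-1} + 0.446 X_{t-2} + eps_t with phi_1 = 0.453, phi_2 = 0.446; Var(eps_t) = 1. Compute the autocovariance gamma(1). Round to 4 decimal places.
\gamma(1) = 3.0802

Multiply the model equation by X_{t-k} and take expectations. With theta_0 = psi_0 = 1 and psi_j the MA(infinity) weights, this gives
  gamma(k) - sum_i phi_i gamma(k-i) = c_k,
  c_k = sigma^2 * sum_{j=k..q} theta_j psi_{j-k}   (c_k = 0 for k > q),
using gamma(-m) = gamma(m).
Pure AR (q = 0): c_0 = sigma^2 = 1, c_k = 0 for k >= 1.
Equations for k = 0, 1, 2 (AR order 2, c_2 = 0):
  (E0) gamma(0) = phi_1 gamma(1) + phi_2 gamma(2) + c_0
  (E1) gamma(1) = phi_1 gamma(0) + phi_2 gamma(1) + c_1
  (E2) gamma(2) = phi_1 gamma(1) + phi_2 gamma(0)
From (E1): gamma(1) = A gamma(0) + B with
  A = phi_1 / (1 - phi_2) = 0.453 / 0.554 = 0.81769,   B = c_1 / (1 - phi_2) = 0 / 0.554 = 0.
Insert (E2) into (E0): gamma(0) (1 - phi_2^2) = phi_1 (1 + phi_2) gamma(1) + c_0.
  phi_1 (1 + phi_2) = (0.453)(1.446) = 0.655038,   1 - phi_2^2 = 0.801084.
Replace gamma(1) by A gamma(0) + B and collect gamma(0):
  gamma(0) [0.801084 - (0.655038)(0.81769)] = c_0 = 1
  gamma(0) * 0.265466 = 1
  gamma(0) = 1 / 0.265466 = 3.766957.
  gamma(1) = A gamma(0) = (0.81769)(3.766957) = 3.080201.
Therefore gamma(1) = 3.0802 (to 4 decimal places).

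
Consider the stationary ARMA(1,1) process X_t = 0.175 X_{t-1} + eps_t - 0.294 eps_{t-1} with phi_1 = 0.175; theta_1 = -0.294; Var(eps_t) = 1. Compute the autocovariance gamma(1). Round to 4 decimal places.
\gamma(1) = -0.1164

Multiply the model equation by X_{t-k} and take expectations. With theta_0 = psi_0 = 1 and psi_j the MA(infinity) weights, this gives
  gamma(k) - sum_i phi_i gamma(k-i) = c_k,
  c_k = sigma^2 * sum_{j=k..q} theta_j psi_{j-k}   (c_k = 0 for k > q),
using gamma(-m) = gamma(m).
psi-weights needed (psi_j = theta_j + sum_i phi_i psi_{j-i}):
  psi_1 = theta_1 + phi_1 = -0.294 + (0.175) = -0.119
Right-hand sides:
  c_0 = sigma^2 (1 + theta_1 psi_1) = 1 * (1 + (-0.294)(-0.119)) = 1 * 1.034986 = 1.034986
  c_1 = sigma^2 theta_1 = 1 * (-0.294) = -0.294
  c_2 = 0
Equations for k = 0 and k = 1 (AR order 1):
  gamma(0) = phi_1 gamma(1) + c_0
  gamma(1) = phi_1 gamma(0) + c_1
Substituting the second into the first: gamma(0) (1 - phi_1^2) = c_0 + phi_1 c_1, so
  gamma(0) = (c_0 + phi_1 c_1) / (1 - phi_1^2) = (1.034986 + (0.175)(-0.294)) / (1 - (0.175)^2) = 0.983536 / 0.969375 = 1.014608.
  gamma(1) = phi_1 gamma(0) + c_1 = (0.175)(1.014608) + (-0.294) = -0.116444.
Therefore gamma(1) = -0.1164 (to 4 decimal places).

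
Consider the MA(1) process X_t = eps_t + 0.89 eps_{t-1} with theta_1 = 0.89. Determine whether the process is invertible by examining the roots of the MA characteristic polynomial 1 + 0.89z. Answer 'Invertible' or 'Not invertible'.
\text{Invertible}

The MA(q) characteristic polynomial is P(z) = 1 + 0.89z.
Invertibility requires all roots to lie outside the unit circle, i.e. |z| > 1 for every root.
This is linear in z: 1 + (0.89) z = 0  =>  z = -1/(0.89) = -1.123596,  |z| = 1.123596.
Moduli of all roots: 1.1236.
All moduli strictly greater than 1? Yes.
Verdict: Invertible.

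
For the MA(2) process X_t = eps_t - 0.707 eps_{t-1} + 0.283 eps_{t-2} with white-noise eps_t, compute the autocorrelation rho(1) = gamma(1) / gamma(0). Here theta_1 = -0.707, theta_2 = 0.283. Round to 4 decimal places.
\rho(1) = -0.5741

For an MA(q) process with theta_0 = 1, the autocovariance is
  gamma(k) = sigma^2 * sum_{i=0..q-k} theta_i * theta_{i+k},
and rho(k) = gamma(k) / gamma(0). Sigma^2 cancels.
  numerator   = (1)*(-0.707) + (-0.707)*(0.283) = -0.907081.
  denominator = (1)^2 + (-0.707)^2 + (0.283)^2 = 1.579938.
  rho(1) = -0.907081 / 1.579938 = -0.5741.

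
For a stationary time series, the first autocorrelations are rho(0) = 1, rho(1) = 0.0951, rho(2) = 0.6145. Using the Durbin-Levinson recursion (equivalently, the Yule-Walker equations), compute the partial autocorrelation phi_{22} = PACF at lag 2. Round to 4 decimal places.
\phi_{22} = 0.6110

The PACF at lag k is phi_{kk}, the last component of the solution
to the Yule-Walker system G_k phi = r_k where
  (G_k)_{ij} = rho(|i - j|), (r_k)_i = rho(i), i,j = 1..k.
Equivalently, Durbin-Levinson gives phi_{kk} iteratively:
  phi_{11} = rho(1)
  phi_{kk} = [rho(k) - sum_{j=1..k-1} phi_{k-1,j} rho(k-j)]
            / [1 - sum_{j=1..k-1} phi_{k-1,j} rho(j)],
  phi_{k,j} = phi_{k-1,j} - phi_{kk} phi_{k-1,k-j},  j = 1..k-1.
Step k = 1:
  phi_11 = rho(1) = 0.0951.
Step k = 2:
  phi_22 = [rho(2) - phi_11 rho(1)] / [1 - phi_11 rho(1)] = [0.6145 - (0.0951)(0.0951)] / [1 - (0.0951)(0.0951)]
         = 0.60545599 / 0.99095599 = 0.611.
Therefore phi_{22} = 0.6110.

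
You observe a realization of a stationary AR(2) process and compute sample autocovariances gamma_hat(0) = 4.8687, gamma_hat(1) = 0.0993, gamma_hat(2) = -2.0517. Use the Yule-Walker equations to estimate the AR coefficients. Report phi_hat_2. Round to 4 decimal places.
\hat\phi_{2} = -0.4220

The Yule-Walker equations for an AR(p) process read, in matrix form,
  Gamma_p phi = r_p,   with   (Gamma_p)_{ij} = gamma(|i - j|),
                       (r_p)_i = gamma(i),   i,j = 1..p.
Substitute the sample gammas (Toeplitz matrix and right-hand side of size 2):
  Gamma_p = [[4.8687, 0.0993], [0.0993, 4.8687]]
  r_p     = [0.0993, -2.0517]
Written out:
  4.8687 phi_1 + 0.0993 phi_2 = 0.0993
  0.0993 phi_1 + 4.8687 phi_2 = -2.0517
Solve by Cramer's rule:
  det = gamma(0)^2 - gamma(1)^2 = (4.8687)^2 - (0.0993)^2 = 23.70423969 - 0.00986049 = 23.6943792
  phi_hat_1 = [gamma(1) gamma(0) - gamma(1) gamma(2)] / det = [(0.0993)(4.8687) - (0.0993)(-2.0517)] / 23.6943792 = 0.68719572 / 23.6943792 = 0.029
  phi_hat_2 = [gamma(0) gamma(2) - gamma(1)^2] / det = [(4.8687)(-2.0517) - (0.0993)^2] / 23.6943792 = -9.99897228 / 23.6943792 = -0.422
So phi_hat = [0.0290, -0.4220].
Therefore phi_hat_2 = -0.4220.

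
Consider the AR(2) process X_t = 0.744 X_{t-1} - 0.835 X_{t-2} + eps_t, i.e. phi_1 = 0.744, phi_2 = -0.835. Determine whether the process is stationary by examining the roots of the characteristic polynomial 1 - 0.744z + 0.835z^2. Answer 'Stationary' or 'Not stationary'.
\text{Stationary}

The AR(p) characteristic polynomial is P(z) = 1 - 0.744z + 0.835z^2.
Stationarity requires all roots to lie outside the unit circle, i.e. |z| > 1 for every root.
Set 1 + (-0.744) z + (0.835) z^2 = 0, i.e. a z^2 + b z + c = 0 with a = 0.835, b = -0.744, c = 1.
Discriminant D = b^2 - 4ac = (-0.744)^2 - 4*(0.835)*1 = 0.553536 - (3.34) = -2.786464.
D < 0, so the roots are the complex-conjugate pair z = (-b +/- i sqrt(-D)) / (2a) = 0.4455 +/- 0.9996i.
For a conjugate pair |z|^2 = z * conj(z) = (product of roots) = c/a = 1/(0.835) = 1.197605, so |z| = sqrt(1.197605) = 1.0944 for both roots.
Moduli of all roots: 1.0944, 1.0944.
All moduli strictly greater than 1? Yes.
Verdict: Stationary.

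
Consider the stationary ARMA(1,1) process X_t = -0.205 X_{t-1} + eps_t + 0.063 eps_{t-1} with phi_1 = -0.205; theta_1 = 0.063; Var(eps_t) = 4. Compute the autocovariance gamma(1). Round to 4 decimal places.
\gamma(1) = -0.5853

Multiply the model equation by X_{t-k} and take expectations. With theta_0 = psi_0 = 1 and psi_j the MA(infinity) weights, this gives
  gamma(k) - sum_i phi_i gamma(k-i) = c_k,
  c_k = sigma^2 * sum_{j=k..q} theta_j psi_{j-k}   (c_k = 0 for k > q),
using gamma(-m) = gamma(m).
psi-weights needed (psi_j = theta_j + sum_i phi_i psi_{j-i}):
  psi_1 = theta_1 + phi_1 = 0.063 + (-0.205) = -0.142
Right-hand sides:
  c_0 = sigma^2 (1 + theta_1 psi_1) = 4 * (1 + (0.063)(-0.142)) = 4 * 0.991054 = 3.964216
  c_1 = sigma^2 theta_1 = 4 * (0.063) = 0.252
  c_2 = 0
Equations for k = 0 and k = 1 (AR order 1):
  gamma(0) = phi_1 gamma(1) + c_0
  gamma(1) = phi_1 gamma(0) + c_1
Substituting the second into the first: gamma(0) (1 - phi_1^2) = c_0 + phi_1 c_1, so
  gamma(0) = (c_0 + phi_1 c_1) / (1 - phi_1^2) = (3.964216 + (-0.205)(0.252)) / (1 - (-0.205)^2) = 3.912556 / 0.957975 = 4.084194.
  gamma(1) = phi_1 gamma(0) + c_1 = (-0.205)(4.084194) + (0.252) = -0.58526.
Therefore gamma(1) = -0.5853 (to 4 decimal places).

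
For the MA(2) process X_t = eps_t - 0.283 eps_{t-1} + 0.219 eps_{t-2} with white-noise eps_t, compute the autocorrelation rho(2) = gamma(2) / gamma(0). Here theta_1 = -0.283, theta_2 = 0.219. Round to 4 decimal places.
\rho(2) = 0.1941

For an MA(q) process with theta_0 = 1, the autocovariance is
  gamma(k) = sigma^2 * sum_{i=0..q-k} theta_i * theta_{i+k},
and rho(k) = gamma(k) / gamma(0). Sigma^2 cancels.
  numerator   = (1)*(0.219) = 0.219.
  denominator = (1)^2 + (-0.283)^2 + (0.219)^2 = 1.12805.
  rho(2) = 0.219 / 1.12805 = 0.1941.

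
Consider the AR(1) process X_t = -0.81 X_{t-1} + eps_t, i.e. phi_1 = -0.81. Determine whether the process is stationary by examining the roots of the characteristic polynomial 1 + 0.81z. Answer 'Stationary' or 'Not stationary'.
\text{Stationary}

The AR(p) characteristic polynomial is P(z) = 1 + 0.81z.
Stationarity requires all roots to lie outside the unit circle, i.e. |z| > 1 for every root.
This is linear in z: 1 + (0.81) z = 0  =>  z = -1/(0.81) = -1.234568,  |z| = 1.234568.
Moduli of all roots: 1.2346.
All moduli strictly greater than 1? Yes.
Verdict: Stationary.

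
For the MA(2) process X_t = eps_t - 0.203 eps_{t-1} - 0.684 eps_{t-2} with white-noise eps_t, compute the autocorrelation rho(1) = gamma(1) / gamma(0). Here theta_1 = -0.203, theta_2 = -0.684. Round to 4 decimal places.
\rho(1) = -0.0425

For an MA(q) process with theta_0 = 1, the autocovariance is
  gamma(k) = sigma^2 * sum_{i=0..q-k} theta_i * theta_{i+k},
and rho(k) = gamma(k) / gamma(0). Sigma^2 cancels.
  numerator   = (1)*(-0.203) + (-0.203)*(-0.684) = -0.064148.
  denominator = (1)^2 + (-0.203)^2 + (-0.684)^2 = 1.509065.
  rho(1) = -0.064148 / 1.509065 = -0.0425.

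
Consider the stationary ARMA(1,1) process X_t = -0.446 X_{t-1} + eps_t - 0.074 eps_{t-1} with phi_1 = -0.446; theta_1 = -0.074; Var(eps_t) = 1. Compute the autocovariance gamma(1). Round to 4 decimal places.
\gamma(1) = -0.6705

Multiply the model equation by X_{t-k} and take expectations. With theta_0 = psi_0 = 1 and psi_j the MA(infinity) weights, this gives
  gamma(k) - sum_i phi_i gamma(k-i) = c_k,
  c_k = sigma^2 * sum_{j=k..q} theta_j psi_{j-k}   (c_k = 0 for k > q),
using gamma(-m) = gamma(m).
psi-weights needed (psi_j = theta_j + sum_i phi_i psi_{j-i}):
  psi_1 = theta_1 + phi_1 = -0.074 + (-0.446) = -0.52
Right-hand sides:
  c_0 = sigma^2 (1 + theta_1 psi_1) = 1 * (1 + (-0.074)(-0.52)) = 1 * 1.03848 = 1.03848
  c_1 = sigma^2 theta_1 = 1 * (-0.074) = -0.074
  c_2 = 0
Equations for k = 0 and k = 1 (AR order 1):
  gamma(0) = phi_1 gamma(1) + c_0
  gamma(1) = phi_1 gamma(0) + c_1
Substituting the second into the first: gamma(0) (1 - phi_1^2) = c_0 + phi_1 c_1, so
  gamma(0) = (c_0 + phi_1 c_1) / (1 - phi_1^2) = (1.03848 + (-0.446)(-0.074)) / (1 - (-0.446)^2) = 1.071484 / 0.801084 = 1.337543.
  gamma(1) = phi_1 gamma(0) + c_1 = (-0.446)(1.337543) + (-0.074) = -0.670544.
Therefore gamma(1) = -0.6705 (to 4 decimal places).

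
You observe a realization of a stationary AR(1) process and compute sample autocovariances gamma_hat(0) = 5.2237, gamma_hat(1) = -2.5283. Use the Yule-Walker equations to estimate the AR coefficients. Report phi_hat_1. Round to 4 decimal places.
\hat\phi_{1} = -0.4840

The Yule-Walker equations for an AR(p) process read, in matrix form,
  Gamma_p phi = r_p,   with   (Gamma_p)_{ij} = gamma(|i - j|),
                       (r_p)_i = gamma(i),   i,j = 1..p.
Substitute the sample gammas (Toeplitz matrix and right-hand side of size 1):
  Gamma_p = [[5.2237]]
  r_p     = [-2.5283]
With p = 1 this is the single equation gamma(0) phi_1 = gamma(1):
  phi_hat_1 = gamma(1) / gamma(0) = -2.5283 / 5.2237 = -0.4840.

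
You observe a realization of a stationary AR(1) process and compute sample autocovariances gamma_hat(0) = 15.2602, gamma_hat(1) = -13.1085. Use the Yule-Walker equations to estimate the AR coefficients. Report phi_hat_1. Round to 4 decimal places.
\hat\phi_{1} = -0.8590

The Yule-Walker equations for an AR(p) process read, in matrix form,
  Gamma_p phi = r_p,   with   (Gamma_p)_{ij} = gamma(|i - j|),
                       (r_p)_i = gamma(i),   i,j = 1..p.
Substitute the sample gammas (Toeplitz matrix and right-hand side of size 1):
  Gamma_p = [[15.2602]]
  r_p     = [-13.1085]
With p = 1 this is the single equation gamma(0) phi_1 = gamma(1):
  phi_hat_1 = gamma(1) / gamma(0) = -13.1085 / 15.2602 = -0.8590.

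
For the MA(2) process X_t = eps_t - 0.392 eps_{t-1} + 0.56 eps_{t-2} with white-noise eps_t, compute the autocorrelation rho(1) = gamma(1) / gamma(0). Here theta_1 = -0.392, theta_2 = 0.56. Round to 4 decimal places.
\rho(1) = -0.4168

For an MA(q) process with theta_0 = 1, the autocovariance is
  gamma(k) = sigma^2 * sum_{i=0..q-k} theta_i * theta_{i+k},
and rho(k) = gamma(k) / gamma(0). Sigma^2 cancels.
  numerator   = (1)*(-0.392) + (-0.392)*(0.56) = -0.61152.
  denominator = (1)^2 + (-0.392)^2 + (0.56)^2 = 1.467264.
  rho(1) = -0.61152 / 1.467264 = -0.4168.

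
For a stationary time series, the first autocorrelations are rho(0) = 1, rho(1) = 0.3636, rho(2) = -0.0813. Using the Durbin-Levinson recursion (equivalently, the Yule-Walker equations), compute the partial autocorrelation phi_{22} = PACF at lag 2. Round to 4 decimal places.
\phi_{22} = -0.2460

The PACF at lag k is phi_{kk}, the last component of the solution
to the Yule-Walker system G_k phi = r_k where
  (G_k)_{ij} = rho(|i - j|), (r_k)_i = rho(i), i,j = 1..k.
Equivalently, Durbin-Levinson gives phi_{kk} iteratively:
  phi_{11} = rho(1)
  phi_{kk} = [rho(k) - sum_{j=1..k-1} phi_{k-1,j} rho(k-j)]
            / [1 - sum_{j=1..k-1} phi_{k-1,j} rho(j)],
  phi_{k,j} = phi_{k-1,j} - phi_{kk} phi_{k-1,k-j},  j = 1..k-1.
Step k = 1:
  phi_11 = rho(1) = 0.3636.
Step k = 2:
  phi_22 = [rho(2) - phi_11 rho(1)] / [1 - phi_11 rho(1)] = [-0.0813 - (0.3636)(0.3636)] / [1 - (0.3636)(0.3636)]
         = -0.21350496 / 0.86779504 = -0.246.
Therefore phi_{22} = -0.2460.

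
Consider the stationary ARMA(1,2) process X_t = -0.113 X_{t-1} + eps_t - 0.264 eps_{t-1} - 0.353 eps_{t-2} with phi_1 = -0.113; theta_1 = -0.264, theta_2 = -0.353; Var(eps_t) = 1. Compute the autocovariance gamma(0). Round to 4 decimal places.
\gamma(0) = 1.2397

Multiply the model equation by X_{t-k} and take expectations. With theta_0 = psi_0 = 1 and psi_j the MA(infinity) weights, this gives
  gamma(k) - sum_i phi_i gamma(k-i) = c_k,
  c_k = sigma^2 * sum_{j=k..q} theta_j psi_{j-k}   (c_k = 0 for k > q),
using gamma(-m) = gamma(m).
psi-weights needed (psi_j = theta_j + sum_i phi_i psi_{j-i}):
  psi_1 = theta_1 + phi_1 = -0.264 + (-0.113) = -0.377
  psi_2 = theta_2 + phi_1 psi_1 = -0.353 + (-0.113)(-0.377) = -0.310399
Right-hand sides:
  c_0 = sigma^2 (1 + theta_1 psi_1 + theta_2 psi_2) = 1 * (1 + (-0.264)(-0.377) + (-0.353)(-0.310399)) = 1 * 1.209099 = 1.209099
  c_1 = sigma^2 (theta_1 + theta_2 psi_1) = 1 * (-0.264 + (-0.353)(-0.377)) = -0.130919
  c_2 = sigma^2 theta_2 = 1 * (-0.353) = -0.353
Equations for k = 0 and k = 1 (AR order 1):
  gamma(0) = phi_1 gamma(1) + c_0
  gamma(1) = phi_1 gamma(0) + c_1
Substituting the second into the first: gamma(0) (1 - phi_1^2) = c_0 + phi_1 c_1, so
  gamma(0) = (c_0 + phi_1 c_1) / (1 - phi_1^2) = (1.209099 + (-0.113)(-0.130919)) / (1 - (-0.113)^2) = 1.223893 / 0.987231 = 1.239723.
Therefore gamma(0) = 1.2397 (to 4 decimal places).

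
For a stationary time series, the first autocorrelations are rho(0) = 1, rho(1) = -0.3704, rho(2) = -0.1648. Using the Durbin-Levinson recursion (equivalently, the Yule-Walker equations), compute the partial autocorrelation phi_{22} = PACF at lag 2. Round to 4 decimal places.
\phi_{22} = -0.3500

The PACF at lag k is phi_{kk}, the last component of the solution
to the Yule-Walker system G_k phi = r_k where
  (G_k)_{ij} = rho(|i - j|), (r_k)_i = rho(i), i,j = 1..k.
Equivalently, Durbin-Levinson gives phi_{kk} iteratively:
  phi_{11} = rho(1)
  phi_{kk} = [rho(k) - sum_{j=1..k-1} phi_{k-1,j} rho(k-j)]
            / [1 - sum_{j=1..k-1} phi_{k-1,j} rho(j)],
  phi_{k,j} = phi_{k-1,j} - phi_{kk} phi_{k-1,k-j},  j = 1..k-1.
Step k = 1:
  phi_11 = rho(1) = -0.3704.
Step k = 2:
  phi_22 = [rho(2) - phi_11 rho(1)] / [1 - phi_11 rho(1)] = [-0.1648 - (-0.3704)(-0.3704)] / [1 - (-0.3704)(-0.3704)]
         = -0.30199616 / 0.86280384 = -0.35.
Therefore phi_{22} = -0.3500.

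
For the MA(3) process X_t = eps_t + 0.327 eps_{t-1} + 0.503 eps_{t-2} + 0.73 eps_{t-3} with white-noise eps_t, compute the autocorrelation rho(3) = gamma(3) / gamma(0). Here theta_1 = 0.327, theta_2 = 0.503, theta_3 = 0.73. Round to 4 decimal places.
\rho(3) = 0.3857

For an MA(q) process with theta_0 = 1, the autocovariance is
  gamma(k) = sigma^2 * sum_{i=0..q-k} theta_i * theta_{i+k},
and rho(k) = gamma(k) / gamma(0). Sigma^2 cancels.
  numerator   = (1)*(0.73) = 0.73.
  denominator = (1)^2 + (0.327)^2 + (0.503)^2 + (0.73)^2 = 1.892838.
  rho(3) = 0.73 / 1.892838 = 0.3857.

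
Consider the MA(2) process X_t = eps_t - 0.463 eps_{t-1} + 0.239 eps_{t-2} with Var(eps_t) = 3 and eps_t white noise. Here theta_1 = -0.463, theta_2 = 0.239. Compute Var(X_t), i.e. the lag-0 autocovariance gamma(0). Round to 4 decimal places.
\gamma(0) = 3.8145

For an MA(q) process X_t = eps_t + sum_i theta_i eps_{t-i} with
Var(eps_t) = sigma^2, the variance is
  gamma(0) = sigma^2 * (1 + sum_i theta_i^2).
  sum_i theta_i^2 = (-0.463)^2 + (0.239)^2 = 0.214369 + 0.057121 = 0.27149.
  gamma(0) = 3 * (1 + 0.27149) = 3 * 1.27149 = 3.81447, which rounds to 3.8145.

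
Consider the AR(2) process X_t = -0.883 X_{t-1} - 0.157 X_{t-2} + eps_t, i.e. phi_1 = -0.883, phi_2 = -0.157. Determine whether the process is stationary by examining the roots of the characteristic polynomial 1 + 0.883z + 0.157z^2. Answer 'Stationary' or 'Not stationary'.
\text{Stationary}

The AR(p) characteristic polynomial is P(z) = 1 + 0.883z + 0.157z^2.
Stationarity requires all roots to lie outside the unit circle, i.e. |z| > 1 for every root.
Set 1 + (0.883) z + (0.157) z^2 = 0, i.e. a z^2 + b z + c = 0 with a = 0.157, b = 0.883, c = 1.
Discriminant D = b^2 - 4ac = (0.883)^2 - 4*(0.157)*1 = 0.779689 - (0.628) = 0.151689.
D >= 0, so the roots are real: z = (-b +/- sqrt(D)) / (2a) = (-0.883 +/- 0.389473) / (0.314).
  z_1 = (-0.883 + 0.389473) / (0.314) = -1.5717,   |z_1| = 1.5717.
  z_2 = (-0.883 - 0.389473) / (0.314) = -4.0525,   |z_2| = 4.0525.
Moduli of all roots: 1.5717, 4.0525.
All moduli strictly greater than 1? Yes.
Verdict: Stationary.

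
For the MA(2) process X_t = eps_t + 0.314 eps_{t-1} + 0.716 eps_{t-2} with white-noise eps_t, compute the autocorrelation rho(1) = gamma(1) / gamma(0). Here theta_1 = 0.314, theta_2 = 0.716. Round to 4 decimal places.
\rho(1) = 0.3344

For an MA(q) process with theta_0 = 1, the autocovariance is
  gamma(k) = sigma^2 * sum_{i=0..q-k} theta_i * theta_{i+k},
and rho(k) = gamma(k) / gamma(0). Sigma^2 cancels.
  numerator   = (1)*(0.314) + (0.314)*(0.716) = 0.538824.
  denominator = (1)^2 + (0.314)^2 + (0.716)^2 = 1.611252.
  rho(1) = 0.538824 / 1.611252 = 0.3344.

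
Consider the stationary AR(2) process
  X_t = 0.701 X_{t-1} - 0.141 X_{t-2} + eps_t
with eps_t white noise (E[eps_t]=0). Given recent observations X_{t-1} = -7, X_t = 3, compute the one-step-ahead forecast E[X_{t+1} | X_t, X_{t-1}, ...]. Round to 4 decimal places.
E[X_{t+1} \mid \mathcal F_t] = 3.0900

For an AR(p) model X_t = c + sum_i phi_i X_{t-i} + eps_t, the
one-step-ahead conditional mean is
  E[X_{t+1} | X_t, ...] = c + sum_i phi_i X_{t+1-i}.
Substitute known values:
  E[X_{t+1} | ...] = (0.701) * (3) + (-0.141) * (-7)
                   = 3.0900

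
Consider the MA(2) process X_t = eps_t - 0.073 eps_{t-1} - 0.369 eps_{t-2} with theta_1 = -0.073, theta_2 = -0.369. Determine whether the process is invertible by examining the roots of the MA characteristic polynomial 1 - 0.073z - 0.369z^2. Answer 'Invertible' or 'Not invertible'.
\text{Invertible}

The MA(q) characteristic polynomial is P(z) = 1 - 0.073z - 0.369z^2.
Invertibility requires all roots to lie outside the unit circle, i.e. |z| > 1 for every root.
Set 1 + (-0.073) z + (-0.369) z^2 = 0, i.e. a z^2 + b z + c = 0 with a = -0.369, b = -0.073, c = 1.
Discriminant D = b^2 - 4ac = (-0.073)^2 - 4*(-0.369)*1 = 0.005329 - (-1.476) = 1.481329.
D >= 0, so the roots are real: z = (-b +/- sqrt(D)) / (2a) = (0.073 +/- 1.217099) / (-0.738).
  z_1 = (0.073 + 1.217099) / (-0.738) = -1.7481,   |z_1| = 1.7481.
  z_2 = (0.073 - 1.217099) / (-0.738) = 1.5503,   |z_2| = 1.5503.
Moduli of all roots: 1.7481, 1.5503.
All moduli strictly greater than 1? Yes.
Verdict: Invertible.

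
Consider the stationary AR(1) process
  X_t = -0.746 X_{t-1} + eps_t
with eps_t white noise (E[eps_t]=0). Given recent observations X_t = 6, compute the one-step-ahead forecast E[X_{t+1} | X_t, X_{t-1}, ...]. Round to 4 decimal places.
E[X_{t+1} \mid \mathcal F_t] = -4.4760

For an AR(p) model X_t = c + sum_i phi_i X_{t-i} + eps_t, the
one-step-ahead conditional mean is
  E[X_{t+1} | X_t, ...] = c + sum_i phi_i X_{t+1-i}.
Substitute known values:
  E[X_{t+1} | ...] = (-0.746) * (6)
                   = -4.4760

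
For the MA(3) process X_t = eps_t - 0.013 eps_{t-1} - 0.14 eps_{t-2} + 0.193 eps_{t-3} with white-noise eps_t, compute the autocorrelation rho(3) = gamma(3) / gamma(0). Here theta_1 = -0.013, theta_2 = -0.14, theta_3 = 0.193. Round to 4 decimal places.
\rho(3) = 0.1826

For an MA(q) process with theta_0 = 1, the autocovariance is
  gamma(k) = sigma^2 * sum_{i=0..q-k} theta_i * theta_{i+k},
and rho(k) = gamma(k) / gamma(0). Sigma^2 cancels.
  numerator   = (1)*(0.193) = 0.193.
  denominator = (1)^2 + (-0.013)^2 + (-0.14)^2 + (0.193)^2 = 1.057018.
  rho(3) = 0.193 / 1.057018 = 0.1826.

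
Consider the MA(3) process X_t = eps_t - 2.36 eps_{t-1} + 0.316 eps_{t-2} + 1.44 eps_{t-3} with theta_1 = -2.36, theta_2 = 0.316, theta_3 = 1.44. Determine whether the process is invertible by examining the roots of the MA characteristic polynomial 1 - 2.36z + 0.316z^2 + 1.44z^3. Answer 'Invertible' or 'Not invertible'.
\text{Not invertible}

The MA(q) characteristic polynomial is P(z) = 1 - 2.36z + 0.316z^2 + 1.44z^3.
Invertibility requires all roots to lie outside the unit circle, i.e. |z| > 1 for every root.
Degree 3: look for a simple real root z0 first, then factor out (1 - z/z0) and solve the remaining quadratic.
Testing z0 = 0.625: P(0.625) = 1 + (-2.36)(0.625) + (0.316)(0.625)^2 + (1.44)(0.625)^3
  = 1 + (-1.475) + (0.123438) + (0.351562) = 0.  So z_0 = 0.625 is a root, |z_0| = 0.625.
Divide out the factor (1 - 1.6 z) = (1 - z/z0) (since 1/z0 = 1.6):
  P(z) = (1 - 1.6 z)(1 + (-0.76) z + (-0.9) z^2)
  [check: z-coef -0.76 - (1.6) = -2.36; z^2-coef -0.9 - (1.6)(-0.76) = 0.316; z^3-coef -(1.6)(-0.9) = 1.44.]
Remaining roots from the quadratic factor 1 + (-0.76) z + (-0.9) z^2:
  Set 1 + (-0.76) z + (-0.9) z^2 = 0, i.e. a z^2 + b z + c = 0 with a = -0.9, b = -0.76, c = 1.
  Discriminant D = b^2 - 4ac = (-0.76)^2 - 4*(-0.9)*1 = 0.5776 - (-3.6) = 4.1776.
  D >= 0, so the roots are real: z = (-b +/- sqrt(D)) / (2a) = (0.76 +/- 2.043918) / (-1.8).
    z_1 = (0.76 + 2.043918) / (-1.8) = -1.5577,   |z_1| = 1.5577.
    z_2 = (0.76 - 2.043918) / (-1.8) = 0.7133,   |z_2| = 0.7133.
Moduli of all roots: 0.6250, 1.5577, 0.7133.
All moduli strictly greater than 1? No.
Verdict: Not invertible.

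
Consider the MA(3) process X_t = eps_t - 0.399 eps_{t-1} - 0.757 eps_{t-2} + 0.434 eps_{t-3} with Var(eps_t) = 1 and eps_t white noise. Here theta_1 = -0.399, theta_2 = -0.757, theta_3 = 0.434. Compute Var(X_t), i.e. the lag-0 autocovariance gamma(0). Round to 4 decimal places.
\gamma(0) = 1.9206

For an MA(q) process X_t = eps_t + sum_i theta_i eps_{t-i} with
Var(eps_t) = sigma^2, the variance is
  gamma(0) = sigma^2 * (1 + sum_i theta_i^2).
  sum_i theta_i^2 = (-0.399)^2 + (-0.757)^2 + (0.434)^2 = 0.159201 + 0.573049 + 0.188356 = 0.920606.
  gamma(0) = 1 * (1 + 0.920606) = 1 * 1.920606 = 1.920606, which rounds to 1.9206.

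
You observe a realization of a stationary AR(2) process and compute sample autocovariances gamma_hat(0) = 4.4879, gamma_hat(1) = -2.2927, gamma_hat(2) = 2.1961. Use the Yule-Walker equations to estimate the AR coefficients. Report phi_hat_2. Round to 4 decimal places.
\hat\phi_{2} = 0.3090

The Yule-Walker equations for an AR(p) process read, in matrix form,
  Gamma_p phi = r_p,   with   (Gamma_p)_{ij} = gamma(|i - j|),
                       (r_p)_i = gamma(i),   i,j = 1..p.
Substitute the sample gammas (Toeplitz matrix and right-hand side of size 2):
  Gamma_p = [[4.4879, -2.2927], [-2.2927, 4.4879]]
  r_p     = [-2.2927, 2.1961]
Written out:
  4.4879 phi_1 - 2.2927 phi_2 = -2.2927
  -2.2927 phi_1 + 4.4879 phi_2 = 2.1961
Solve by Cramer's rule:
  det = gamma(0)^2 - gamma(1)^2 = (4.4879)^2 - (-2.2927)^2 = 20.14124641 - 5.25647329 = 14.88477312
  phi_hat_1 = [gamma(1) gamma(0) - gamma(1) gamma(2)] / det = [(-2.2927)(4.4879) - (-2.2927)(2.1961)] / 14.88477312 = -5.25440986 / 14.88477312 = -0.353
  phi_hat_2 = [gamma(0) gamma(2) - gamma(1)^2] / det = [(4.4879)(2.1961) - (-2.2927)^2] / 14.88477312 = 4.5994039 / 14.88477312 = 0.309
So phi_hat = [-0.3530, 0.3090].
Therefore phi_hat_2 = 0.3090.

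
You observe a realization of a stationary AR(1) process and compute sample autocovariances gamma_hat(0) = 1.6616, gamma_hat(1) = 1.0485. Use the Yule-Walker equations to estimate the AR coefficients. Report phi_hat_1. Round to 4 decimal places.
\hat\phi_{1} = 0.6310

The Yule-Walker equations for an AR(p) process read, in matrix form,
  Gamma_p phi = r_p,   with   (Gamma_p)_{ij} = gamma(|i - j|),
                       (r_p)_i = gamma(i),   i,j = 1..p.
Substitute the sample gammas (Toeplitz matrix and right-hand side of size 1):
  Gamma_p = [[1.6616]]
  r_p     = [1.0485]
With p = 1 this is the single equation gamma(0) phi_1 = gamma(1):
  phi_hat_1 = gamma(1) / gamma(0) = 1.0485 / 1.6616 = 0.6310.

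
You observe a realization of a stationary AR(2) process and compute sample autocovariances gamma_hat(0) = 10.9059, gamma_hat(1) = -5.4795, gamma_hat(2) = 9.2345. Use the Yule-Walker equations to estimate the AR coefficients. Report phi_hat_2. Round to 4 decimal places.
\hat\phi_{2} = 0.7950

The Yule-Walker equations for an AR(p) process read, in matrix form,
  Gamma_p phi = r_p,   with   (Gamma_p)_{ij} = gamma(|i - j|),
                       (r_p)_i = gamma(i),   i,j = 1..p.
Substitute the sample gammas (Toeplitz matrix and right-hand side of size 2):
  Gamma_p = [[10.9059, -5.4795], [-5.4795, 10.9059]]
  r_p     = [-5.4795, 9.2345]
Written out:
  10.9059 phi_1 - 5.4795 phi_2 = -5.4795
  -5.4795 phi_1 + 10.9059 phi_2 = 9.2345
Solve by Cramer's rule:
  det = gamma(0)^2 - gamma(1)^2 = (10.9059)^2 - (-5.4795)^2 = 118.93865481 - 30.02492025 = 88.91373456
  phi_hat_1 = [gamma(1) gamma(0) - gamma(1) gamma(2)] / det = [(-5.4795)(10.9059) - (-5.4795)(9.2345)] / 88.91373456 = -9.1584363 / 88.91373456 = -0.103
  phi_hat_2 = [gamma(0) gamma(2) - gamma(1)^2] / det = [(10.9059)(9.2345) - (-5.4795)^2] / 88.91373456 = 70.6856133 / 88.91373456 = 0.795
So phi_hat = [-0.1030, 0.7950].
Therefore phi_hat_2 = 0.7950.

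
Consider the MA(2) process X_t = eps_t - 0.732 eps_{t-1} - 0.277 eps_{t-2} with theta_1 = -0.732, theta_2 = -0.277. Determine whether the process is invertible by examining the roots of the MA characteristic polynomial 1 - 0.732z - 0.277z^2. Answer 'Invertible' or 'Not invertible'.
\text{Not invertible}

The MA(q) characteristic polynomial is P(z) = 1 - 0.732z - 0.277z^2.
Invertibility requires all roots to lie outside the unit circle, i.e. |z| > 1 for every root.
Set 1 + (-0.732) z + (-0.277) z^2 = 0, i.e. a z^2 + b z + c = 0 with a = -0.277, b = -0.732, c = 1.
Discriminant D = b^2 - 4ac = (-0.732)^2 - 4*(-0.277)*1 = 0.535824 - (-1.108) = 1.643824.
D >= 0, so the roots are real: z = (-b +/- sqrt(D)) / (2a) = (0.732 +/- 1.282117) / (-0.554).
  z_1 = (0.732 + 1.282117) / (-0.554) = -3.6356,   |z_1| = 3.6356.
  z_2 = (0.732 - 1.282117) / (-0.554) = 0.993,   |z_2| = 0.993.
Moduli of all roots: 3.6356, 0.9930.
All moduli strictly greater than 1? No.
Verdict: Not invertible.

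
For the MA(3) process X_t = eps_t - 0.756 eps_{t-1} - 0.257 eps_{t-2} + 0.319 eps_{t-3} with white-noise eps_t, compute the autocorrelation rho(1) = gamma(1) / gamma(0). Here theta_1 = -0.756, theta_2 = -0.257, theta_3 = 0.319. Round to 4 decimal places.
\rho(1) = -0.3701

For an MA(q) process with theta_0 = 1, the autocovariance is
  gamma(k) = sigma^2 * sum_{i=0..q-k} theta_i * theta_{i+k},
and rho(k) = gamma(k) / gamma(0). Sigma^2 cancels.
  numerator   = (1)*(-0.756) + (-0.756)*(-0.257) + (-0.257)*(0.319) = -0.643691.
  denominator = (1)^2 + (-0.756)^2 + (-0.257)^2 + (0.319)^2 = 1.739346.
  rho(1) = -0.643691 / 1.739346 = -0.3701.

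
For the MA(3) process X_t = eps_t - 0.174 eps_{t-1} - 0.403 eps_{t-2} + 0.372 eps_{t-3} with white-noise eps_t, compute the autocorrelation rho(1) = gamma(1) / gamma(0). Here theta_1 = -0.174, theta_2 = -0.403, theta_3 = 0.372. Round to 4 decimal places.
\rho(1) = -0.1907

For an MA(q) process with theta_0 = 1, the autocovariance is
  gamma(k) = sigma^2 * sum_{i=0..q-k} theta_i * theta_{i+k},
and rho(k) = gamma(k) / gamma(0). Sigma^2 cancels.
  numerator   = (1)*(-0.174) + (-0.174)*(-0.403) + (-0.403)*(0.372) = -0.253794.
  denominator = (1)^2 + (-0.174)^2 + (-0.403)^2 + (0.372)^2 = 1.331069.
  rho(1) = -0.253794 / 1.331069 = -0.1907.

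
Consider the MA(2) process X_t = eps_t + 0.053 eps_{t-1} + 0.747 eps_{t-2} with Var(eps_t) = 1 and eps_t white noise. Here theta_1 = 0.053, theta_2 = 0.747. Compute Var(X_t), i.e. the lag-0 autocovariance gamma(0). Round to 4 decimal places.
\gamma(0) = 1.5608

For an MA(q) process X_t = eps_t + sum_i theta_i eps_{t-i} with
Var(eps_t) = sigma^2, the variance is
  gamma(0) = sigma^2 * (1 + sum_i theta_i^2).
  sum_i theta_i^2 = (0.053)^2 + (0.747)^2 = 0.002809 + 0.558009 = 0.560818.
  gamma(0) = 1 * (1 + 0.560818) = 1 * 1.560818 = 1.560818, which rounds to 1.5608.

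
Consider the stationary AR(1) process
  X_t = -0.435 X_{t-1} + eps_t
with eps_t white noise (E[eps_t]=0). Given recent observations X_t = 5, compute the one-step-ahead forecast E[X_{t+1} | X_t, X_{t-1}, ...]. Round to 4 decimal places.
E[X_{t+1} \mid \mathcal F_t] = -2.1750

For an AR(p) model X_t = c + sum_i phi_i X_{t-i} + eps_t, the
one-step-ahead conditional mean is
  E[X_{t+1} | X_t, ...] = c + sum_i phi_i X_{t+1-i}.
Substitute known values:
  E[X_{t+1} | ...] = (-0.435) * (5)
                   = -2.1750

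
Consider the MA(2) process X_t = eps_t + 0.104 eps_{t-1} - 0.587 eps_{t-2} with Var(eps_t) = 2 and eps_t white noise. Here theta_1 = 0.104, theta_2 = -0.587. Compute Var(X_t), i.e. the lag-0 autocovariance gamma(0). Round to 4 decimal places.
\gamma(0) = 2.7108

For an MA(q) process X_t = eps_t + sum_i theta_i eps_{t-i} with
Var(eps_t) = sigma^2, the variance is
  gamma(0) = sigma^2 * (1 + sum_i theta_i^2).
  sum_i theta_i^2 = (0.104)^2 + (-0.587)^2 = 0.010816 + 0.344569 = 0.355385.
  gamma(0) = 2 * (1 + 0.355385) = 2 * 1.355385 = 2.71077, which rounds to 2.7108.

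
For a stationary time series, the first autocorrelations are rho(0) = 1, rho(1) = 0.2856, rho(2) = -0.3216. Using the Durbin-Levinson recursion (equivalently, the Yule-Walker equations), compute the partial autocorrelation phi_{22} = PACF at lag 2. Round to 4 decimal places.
\phi_{22} = -0.4390

The PACF at lag k is phi_{kk}, the last component of the solution
to the Yule-Walker system G_k phi = r_k where
  (G_k)_{ij} = rho(|i - j|), (r_k)_i = rho(i), i,j = 1..k.
Equivalently, Durbin-Levinson gives phi_{kk} iteratively:
  phi_{11} = rho(1)
  phi_{kk} = [rho(k) - sum_{j=1..k-1} phi_{k-1,j} rho(k-j)]
            / [1 - sum_{j=1..k-1} phi_{k-1,j} rho(j)],
  phi_{k,j} = phi_{k-1,j} - phi_{kk} phi_{k-1,k-j},  j = 1..k-1.
Step k = 1:
  phi_11 = rho(1) = 0.2856.
Step k = 2:
  phi_22 = [rho(2) - phi_11 rho(1)] / [1 - phi_11 rho(1)] = [-0.3216 - (0.2856)(0.2856)] / [1 - (0.2856)(0.2856)]
         = -0.40316736 / 0.91843264 = -0.439.
Therefore phi_{22} = -0.4390.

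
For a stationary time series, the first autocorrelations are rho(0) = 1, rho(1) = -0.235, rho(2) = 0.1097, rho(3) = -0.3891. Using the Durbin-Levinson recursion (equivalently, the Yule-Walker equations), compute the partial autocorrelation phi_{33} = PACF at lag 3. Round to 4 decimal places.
\phi_{33} = -0.3730

The PACF at lag k is phi_{kk}, the last component of the solution
to the Yule-Walker system G_k phi = r_k where
  (G_k)_{ij} = rho(|i - j|), (r_k)_i = rho(i), i,j = 1..k.
Equivalently, Durbin-Levinson gives phi_{kk} iteratively:
  phi_{11} = rho(1)
  phi_{kk} = [rho(k) - sum_{j=1..k-1} phi_{k-1,j} rho(k-j)]
            / [1 - sum_{j=1..k-1} phi_{k-1,j} rho(j)],
  phi_{k,j} = phi_{k-1,j} - phi_{kk} phi_{k-1,k-j},  j = 1..k-1.
Step k = 1:
  phi_11 = rho(1) = -0.235.
Step k = 2:
  phi_22 = [rho(2) - phi_11 rho(1)] / [1 - phi_11 rho(1)] = [0.1097 - (-0.235)(-0.235)] / [1 - (-0.235)(-0.235)]
         = 0.054475 / 0.944775 = 0.057659.
  Update: phi_21 = phi_11 - phi_22 phi_11 = -0.235 - (0.057659)(-0.235) = -0.22145.
Step k = 3:
  phi_33 = [rho(3) - phi_21 rho(2) - phi_22 rho(1)] / [1 - phi_21 rho(1) - phi_22 rho(2)]
    numerator   = -0.3891 - (-0.22145)(0.1097) - (0.057659)(-0.235) = -0.35125701
    denominator = 1 - (-0.22145)(-0.235) - (0.057659)(0.1097) = 0.94163401
  phi_33 = -0.35125701 / 0.94163401 = -0.373.
Therefore phi_{33} = -0.3730.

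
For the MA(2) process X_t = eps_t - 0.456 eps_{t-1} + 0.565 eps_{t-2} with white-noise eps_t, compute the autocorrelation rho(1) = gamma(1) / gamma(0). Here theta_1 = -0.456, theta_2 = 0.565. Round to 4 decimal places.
\rho(1) = -0.4673

For an MA(q) process with theta_0 = 1, the autocovariance is
  gamma(k) = sigma^2 * sum_{i=0..q-k} theta_i * theta_{i+k},
and rho(k) = gamma(k) / gamma(0). Sigma^2 cancels.
  numerator   = (1)*(-0.456) + (-0.456)*(0.565) = -0.71364.
  denominator = (1)^2 + (-0.456)^2 + (0.565)^2 = 1.527161.
  rho(1) = -0.71364 / 1.527161 = -0.4673.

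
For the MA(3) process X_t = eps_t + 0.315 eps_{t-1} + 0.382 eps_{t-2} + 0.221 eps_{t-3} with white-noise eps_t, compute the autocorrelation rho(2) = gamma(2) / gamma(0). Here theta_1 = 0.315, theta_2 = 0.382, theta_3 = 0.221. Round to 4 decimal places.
\rho(2) = 0.3490

For an MA(q) process with theta_0 = 1, the autocovariance is
  gamma(k) = sigma^2 * sum_{i=0..q-k} theta_i * theta_{i+k},
and rho(k) = gamma(k) / gamma(0). Sigma^2 cancels.
  numerator   = (1)*(0.382) + (0.315)*(0.221) = 0.451615.
  denominator = (1)^2 + (0.315)^2 + (0.382)^2 + (0.221)^2 = 1.29399.
  rho(2) = 0.451615 / 1.29399 = 0.3490.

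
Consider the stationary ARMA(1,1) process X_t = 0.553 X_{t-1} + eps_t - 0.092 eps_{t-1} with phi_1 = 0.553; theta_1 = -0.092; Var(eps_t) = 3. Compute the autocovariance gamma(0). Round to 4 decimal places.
\gamma(0) = 3.9184

Multiply the model equation by X_{t-k} and take expectations. With theta_0 = psi_0 = 1 and psi_j the MA(infinity) weights, this gives
  gamma(k) - sum_i phi_i gamma(k-i) = c_k,
  c_k = sigma^2 * sum_{j=k..q} theta_j psi_{j-k}   (c_k = 0 for k > q),
using gamma(-m) = gamma(m).
psi-weights needed (psi_j = theta_j + sum_i phi_i psi_{j-i}):
  psi_1 = theta_1 + phi_1 = -0.092 + (0.553) = 0.461
Right-hand sides:
  c_0 = sigma^2 (1 + theta_1 psi_1) = 3 * (1 + (-0.092)(0.461)) = 3 * 0.957588 = 2.872764
  c_1 = sigma^2 theta_1 = 3 * (-0.092) = -0.276
  c_2 = 0
Equations for k = 0 and k = 1 (AR order 1):
  gamma(0) = phi_1 gamma(1) + c_0
  gamma(1) = phi_1 gamma(0) + c_1
Substituting the second into the first: gamma(0) (1 - phi_1^2) = c_0 + phi_1 c_1, so
  gamma(0) = (c_0 + phi_1 c_1) / (1 - phi_1^2) = (2.872764 + (0.553)(-0.276)) / (1 - (0.553)^2) = 2.720136 / 0.694191 = 3.918426.
Therefore gamma(0) = 3.9184 (to 4 decimal places).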